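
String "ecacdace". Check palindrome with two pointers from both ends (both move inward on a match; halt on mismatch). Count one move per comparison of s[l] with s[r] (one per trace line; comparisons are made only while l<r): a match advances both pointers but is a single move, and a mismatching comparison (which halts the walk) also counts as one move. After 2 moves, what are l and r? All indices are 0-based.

l=2, r=5

l=0 r=7: 'e'=='e', l++,r--
l=1 r=6: 'c'=='c', l++,r--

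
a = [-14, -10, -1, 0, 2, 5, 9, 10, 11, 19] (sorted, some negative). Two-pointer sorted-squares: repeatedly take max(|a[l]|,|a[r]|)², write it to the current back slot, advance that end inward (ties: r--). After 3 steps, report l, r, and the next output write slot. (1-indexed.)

l=2, r=8, next write slot=7

l=1 r=10: |-14|<=|19| out[10]=361, r--
l=1 r=9: |-14|>|11| out[9]=196, l++
l=2 r=9: |-10|<=|11| out[8]=121, r--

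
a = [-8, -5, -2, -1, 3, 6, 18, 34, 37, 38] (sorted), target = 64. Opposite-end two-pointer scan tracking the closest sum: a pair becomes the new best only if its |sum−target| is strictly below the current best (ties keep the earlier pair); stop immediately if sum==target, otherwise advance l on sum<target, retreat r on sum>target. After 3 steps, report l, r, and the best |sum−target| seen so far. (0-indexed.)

l=3, r=9, best |Δ|=28

[0,9] -8+38=30 d=34 * → l++
[1,9] -5+38=33 d=31 * → l++
[2,9] -2+38=36 d=28 * → l++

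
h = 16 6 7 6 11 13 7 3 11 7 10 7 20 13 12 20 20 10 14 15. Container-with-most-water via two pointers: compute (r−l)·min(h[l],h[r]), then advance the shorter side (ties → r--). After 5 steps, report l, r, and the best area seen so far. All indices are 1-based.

[1,20] min(16,15)*19=285 best=285 * → r--
[1,19] min(16,14)*18=252 best=285 → r--
[1,18] min(16,10)*17=170 best=285 → r--
[1,17] min(16,20)*16=256 best=285 → l++
[2,17] min(6,20)*15=90 best=285 → l++

l=3, r=17, best area=285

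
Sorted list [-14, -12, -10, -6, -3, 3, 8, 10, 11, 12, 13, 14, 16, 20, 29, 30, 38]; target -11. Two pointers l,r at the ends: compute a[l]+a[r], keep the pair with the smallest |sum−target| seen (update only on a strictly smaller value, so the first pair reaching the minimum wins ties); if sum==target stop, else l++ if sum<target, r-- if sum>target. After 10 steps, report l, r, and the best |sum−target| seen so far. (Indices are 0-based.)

[0,16] -14+38=24 d=35 * → r--
[0,15] -14+30=16 d=27 * → r--
[0,14] -14+29=15 d=26 * → r--
[0,13] -14+20=6 d=17 * → r--
[0,12] -14+16=2 d=13 * → r--
[0,11] -14+14=0 d=11 * → r--
[0,10] -14+13=-1 d=10 * → r--
[0,9] -14+12=-2 d=9 * → r--
[0,8] -14+11=-3 d=8 * → r--
[0,7] -14+10=-4 d=7 * → r--

l=0, r=6, best |Δ|=7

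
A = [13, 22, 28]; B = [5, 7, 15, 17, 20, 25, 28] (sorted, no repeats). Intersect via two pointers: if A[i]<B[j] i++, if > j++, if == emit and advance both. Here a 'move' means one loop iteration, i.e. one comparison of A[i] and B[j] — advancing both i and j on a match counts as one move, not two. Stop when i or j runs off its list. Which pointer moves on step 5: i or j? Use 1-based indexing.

i=1 j=1: 13>5, j++
i=1 j=2: 13>7, j++
i=1 j=3: 13<15, i++
i=2 j=3: 22>15, j++
i=2 j=4: 22>17, j++

j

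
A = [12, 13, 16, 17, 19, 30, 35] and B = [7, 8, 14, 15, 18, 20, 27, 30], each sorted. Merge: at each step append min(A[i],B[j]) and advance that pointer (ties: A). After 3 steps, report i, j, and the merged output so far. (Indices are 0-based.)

[i=0,j=0] A[i]=12>B[j]=7 take 7 → j++
[i=0,j=1] A[i]=12>B[j]=8 take 8 → j++
[i=0,j=2] A[i]=12<=B[j]=14 take 12 → i++

i=1, j=2, merged so far=[7, 8, 12]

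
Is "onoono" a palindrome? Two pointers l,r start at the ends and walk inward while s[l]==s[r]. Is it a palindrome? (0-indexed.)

palindrome

l=0 r=5: 'o'=='o', l++,r--
l=1 r=4: 'n'=='n', l++,r--
l=2 r=3: 'o'=='o', l++,r--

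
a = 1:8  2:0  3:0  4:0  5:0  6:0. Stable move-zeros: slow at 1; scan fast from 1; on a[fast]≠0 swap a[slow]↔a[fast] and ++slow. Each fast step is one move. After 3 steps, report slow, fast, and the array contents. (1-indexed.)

slow=2, fast=4, a=[8, 0, 0, 0, 0, 0]

(s=1,f=1) a[fast]=8≠0 swap→a[1]=8 → slow++,fast++
(s=2,f=2) a[fast]=0 → fast++
(s=2,f=3) a[fast]=0 → fast++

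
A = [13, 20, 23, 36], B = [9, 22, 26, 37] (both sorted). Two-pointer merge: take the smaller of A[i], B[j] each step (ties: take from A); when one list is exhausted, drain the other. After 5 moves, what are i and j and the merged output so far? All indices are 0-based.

i=3, j=2, merged so far=[9, 13, 20, 22, 23]

[i=0,j=0] A[i]=13>B[j]=9 take 9 → j++
[i=0,j=1] A[i]=13<=B[j]=22 take 13 → i++
[i=1,j=1] A[i]=20<=B[j]=22 take 20 → i++
[i=2,j=1] A[i]=23>B[j]=22 take 22 → j++
[i=2,j=2] A[i]=23<=B[j]=26 take 23 → i++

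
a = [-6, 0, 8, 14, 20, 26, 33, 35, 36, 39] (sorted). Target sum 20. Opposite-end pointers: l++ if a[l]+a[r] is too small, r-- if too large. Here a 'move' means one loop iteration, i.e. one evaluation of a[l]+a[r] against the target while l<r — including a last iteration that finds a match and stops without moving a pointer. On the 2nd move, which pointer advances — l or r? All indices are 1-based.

r

[1,10] -6+39=33 >20 → r--
[1,9] -6+36=30 >20 → r--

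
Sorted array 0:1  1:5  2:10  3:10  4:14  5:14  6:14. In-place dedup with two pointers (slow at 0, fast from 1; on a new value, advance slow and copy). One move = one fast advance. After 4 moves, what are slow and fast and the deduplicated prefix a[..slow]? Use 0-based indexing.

(s=0,f=1) a[fast]=5≠a[slow]=1 write a[1]=5 → slow++,fast++
(s=1,f=2) a[fast]=10≠a[slow]=5 write a[2]=10 → slow++,fast++
(s=2,f=3) a[fast]=10=a[slow] dup → fast++
(s=2,f=4) a[fast]=14≠a[slow]=10 write a[3]=14 → slow++,fast++

slow=3, fast=5, prefix=[1, 5, 10, 14]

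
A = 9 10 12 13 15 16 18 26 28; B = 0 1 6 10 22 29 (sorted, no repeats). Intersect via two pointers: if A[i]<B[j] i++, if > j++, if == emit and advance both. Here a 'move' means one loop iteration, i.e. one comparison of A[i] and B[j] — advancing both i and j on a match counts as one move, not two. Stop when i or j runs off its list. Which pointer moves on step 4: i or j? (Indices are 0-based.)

i=0 j=0: 9>0, j++
i=0 j=1: 9>1, j++
i=0 j=2: 9>6, j++
i=0 j=3: 9<10, i++

i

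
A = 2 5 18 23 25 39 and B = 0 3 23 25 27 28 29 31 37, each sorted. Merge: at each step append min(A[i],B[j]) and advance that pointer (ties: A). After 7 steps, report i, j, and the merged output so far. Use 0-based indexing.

i=0 j=0: A[i]=2>B[j]=0 take 0, j++
i=0 j=1: A[i]=2<=B[j]=3 take 2, i++
i=1 j=1: A[i]=5>B[j]=3 take 3, j++
i=1 j=2: A[i]=5<=B[j]=23 take 5, i++
i=2 j=2: A[i]=18<=B[j]=23 take 18, i++
i=3 j=2: A[i]=23<=B[j]=23 take 23, i++
i=4 j=2: A[i]=25>B[j]=23 take 23, j++

i=4, j=3, merged so far=[0, 2, 3, 5, 18, 23, 23]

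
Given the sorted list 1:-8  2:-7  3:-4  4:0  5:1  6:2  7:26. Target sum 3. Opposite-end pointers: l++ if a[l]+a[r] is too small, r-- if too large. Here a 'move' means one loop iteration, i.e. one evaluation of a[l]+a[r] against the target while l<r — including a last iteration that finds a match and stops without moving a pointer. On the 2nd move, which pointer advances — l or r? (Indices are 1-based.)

[1,7] -8+26=18 >3 → r--
[1,6] -8+2=-6 <3 → l++

l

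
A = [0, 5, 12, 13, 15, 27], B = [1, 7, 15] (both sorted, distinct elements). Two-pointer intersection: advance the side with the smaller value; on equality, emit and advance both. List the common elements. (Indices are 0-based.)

intersection = [15]

i=0 j=0: 0<1, i++
i=1 j=0: 5>1, j++
i=1 j=1: 5<7, i++
i=2 j=1: 12>7, j++
i=2 j=2: 12<15, i++
i=3 j=2: 13<15, i++
i=4 j=2: 15==15 emit, i++,j++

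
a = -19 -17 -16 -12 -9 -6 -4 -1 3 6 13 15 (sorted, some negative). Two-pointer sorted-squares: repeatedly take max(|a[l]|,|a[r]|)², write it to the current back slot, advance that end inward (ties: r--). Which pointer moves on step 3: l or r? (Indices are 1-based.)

l

[1,12] |-19|>|15| out[12]=361 → l++
[2,12] |-17|>|15| out[11]=289 → l++
[3,12] |-16|>|15| out[10]=256 → l++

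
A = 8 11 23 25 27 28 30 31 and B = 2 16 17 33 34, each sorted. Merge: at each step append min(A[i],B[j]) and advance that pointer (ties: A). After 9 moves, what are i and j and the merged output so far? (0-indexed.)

i=6, j=3, merged so far=[2, 8, 11, 16, 17, 23, 25, 27, 28]

i=0 j=0: A[i]=8>B[j]=2 take 2, j++
i=0 j=1: A[i]=8<=B[j]=16 take 8, i++
i=1 j=1: A[i]=11<=B[j]=16 take 11, i++
i=2 j=1: A[i]=23>B[j]=16 take 16, j++
i=2 j=2: A[i]=23>B[j]=17 take 17, j++
i=2 j=3: A[i]=23<=B[j]=33 take 23, i++
i=3 j=3: A[i]=25<=B[j]=33 take 25, i++
i=4 j=3: A[i]=27<=B[j]=33 take 27, i++
i=5 j=3: A[i]=28<=B[j]=33 take 28, i++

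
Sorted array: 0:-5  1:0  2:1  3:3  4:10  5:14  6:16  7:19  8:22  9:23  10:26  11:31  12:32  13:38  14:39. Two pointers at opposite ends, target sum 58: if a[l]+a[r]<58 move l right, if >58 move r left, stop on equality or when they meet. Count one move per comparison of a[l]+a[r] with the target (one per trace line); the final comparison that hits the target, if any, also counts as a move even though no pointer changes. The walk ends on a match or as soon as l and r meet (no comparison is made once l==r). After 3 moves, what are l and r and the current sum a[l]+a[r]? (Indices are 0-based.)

l=3, r=14, sum=42

l=0 r=14: -5+39=34 <58, l++
l=1 r=14: 0+39=39 <58, l++
l=2 r=14: 1+39=40 <58, l++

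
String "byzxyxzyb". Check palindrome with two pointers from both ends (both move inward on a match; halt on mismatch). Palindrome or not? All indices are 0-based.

[0,8] 'b'=='b' → l++,r--
[1,7] 'y'=='y' → l++,r--
[2,6] 'z'=='z' → l++,r--
[3,5] 'x'=='x' → l++,r--

palindrome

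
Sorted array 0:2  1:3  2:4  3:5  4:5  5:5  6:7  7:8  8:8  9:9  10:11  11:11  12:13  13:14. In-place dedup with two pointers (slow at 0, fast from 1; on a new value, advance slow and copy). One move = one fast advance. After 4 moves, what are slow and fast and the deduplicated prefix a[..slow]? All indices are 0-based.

slow=0 fast=1: a[fast]=3≠a[slow]=2 write a[1]=3, slow++,fast++
slow=1 fast=2: a[fast]=4≠a[slow]=3 write a[2]=4, slow++,fast++
slow=2 fast=3: a[fast]=5≠a[slow]=4 write a[3]=5, slow++,fast++
slow=3 fast=4: a[fast]=5=a[slow] dup, fast++

slow=3, fast=5, prefix=[2, 3, 4, 5]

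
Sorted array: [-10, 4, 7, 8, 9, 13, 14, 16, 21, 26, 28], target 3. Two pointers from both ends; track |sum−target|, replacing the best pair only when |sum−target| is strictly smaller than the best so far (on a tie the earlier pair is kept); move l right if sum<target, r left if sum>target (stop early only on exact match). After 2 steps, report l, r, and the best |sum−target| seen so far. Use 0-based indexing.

[0,10] -10+28=18 d=15 * → r--
[0,9] -10+26=16 d=13 * → r--

l=0, r=8, best |Δ|=13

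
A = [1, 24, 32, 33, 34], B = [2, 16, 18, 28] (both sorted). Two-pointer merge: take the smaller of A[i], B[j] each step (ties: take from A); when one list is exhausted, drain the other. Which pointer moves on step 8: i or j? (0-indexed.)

i=0 j=0: A[i]=1<=B[j]=2 take 1, i++
i=1 j=0: A[i]=24>B[j]=2 take 2, j++
i=1 j=1: A[i]=24>B[j]=16 take 16, j++
i=1 j=2: A[i]=24>B[j]=18 take 18, j++
i=1 j=3: A[i]=24<=B[j]=28 take 24, i++
i=2 j=3: A[i]=32>B[j]=28 take 28, j++
i=2 j=4: B done, take A[i]=32, i++
i=3 j=4: B done, take A[i]=33, i++

i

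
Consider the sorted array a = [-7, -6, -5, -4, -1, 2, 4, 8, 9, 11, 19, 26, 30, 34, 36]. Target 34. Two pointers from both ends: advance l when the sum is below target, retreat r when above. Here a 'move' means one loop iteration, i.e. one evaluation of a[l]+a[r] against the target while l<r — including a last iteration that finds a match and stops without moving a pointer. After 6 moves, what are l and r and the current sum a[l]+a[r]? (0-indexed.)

l=0 r=14: -7+36=29 <34, l++
l=1 r=14: -6+36=30 <34, l++
l=2 r=14: -5+36=31 <34, l++
l=3 r=14: -4+36=32 <34, l++
l=4 r=14: -1+36=35 >34, r--
l=4 r=13: -1+34=33 <34, l++

l=5, r=13, sum=36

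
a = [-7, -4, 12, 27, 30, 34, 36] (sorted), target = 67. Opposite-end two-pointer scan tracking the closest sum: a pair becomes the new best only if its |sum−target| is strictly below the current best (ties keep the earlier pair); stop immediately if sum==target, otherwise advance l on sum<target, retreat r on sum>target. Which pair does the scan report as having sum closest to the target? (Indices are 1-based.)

pair (30, 36) with sum 66 (|Δ|=1)

l=1 r=7: -7+36=29 d=38 *, l++
l=2 r=7: -4+36=32 d=35 *, l++
l=3 r=7: 12+36=48 d=19 *, l++
l=4 r=7: 27+36=63 d=4 *, l++
l=5 r=7: 30+36=66 d=1 *, l++
l=6 r=7: 34+36=70 d=3, r--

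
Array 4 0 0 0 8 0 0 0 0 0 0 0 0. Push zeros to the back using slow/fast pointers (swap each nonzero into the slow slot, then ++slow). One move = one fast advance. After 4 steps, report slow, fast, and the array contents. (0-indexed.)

slow=1, fast=4, a=[4, 0, 0, 0, 8, 0, 0, 0, 0, 0, 0, 0, 0]

(s=0,f=0) a[fast]=4≠0 swap→a[0]=4 → slow++,fast++
(s=1,f=1) a[fast]=0 → fast++
(s=1,f=2) a[fast]=0 → fast++
(s=1,f=3) a[fast]=0 → fast++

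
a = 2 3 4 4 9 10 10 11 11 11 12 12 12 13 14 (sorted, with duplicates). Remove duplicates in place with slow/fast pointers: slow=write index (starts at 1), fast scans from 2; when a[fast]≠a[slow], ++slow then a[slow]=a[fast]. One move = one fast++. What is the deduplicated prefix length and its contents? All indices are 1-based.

length 9; prefix = [2, 3, 4, 9, 10, 11, 12, 13, 14]

slow=1 fast=2: a[fast]=3≠a[slow]=2 write a[2]=3, slow++,fast++
slow=2 fast=3: a[fast]=4≠a[slow]=3 write a[3]=4, slow++,fast++
slow=3 fast=4: a[fast]=4=a[slow] dup, fast++
slow=3 fast=5: a[fast]=9≠a[slow]=4 write a[4]=9, slow++,fast++
slow=4 fast=6: a[fast]=10≠a[slow]=9 write a[5]=10, slow++,fast++
slow=5 fast=7: a[fast]=10=a[slow] dup, fast++
slow=5 fast=8: a[fast]=11≠a[slow]=10 write a[6]=11, slow++,fast++
slow=6 fast=9: a[fast]=11=a[slow] dup, fast++
slow=6 fast=10: a[fast]=11=a[slow] dup, fast++
slow=6 fast=11: a[fast]=12≠a[slow]=11 write a[7]=12, slow++,fast++
slow=7 fast=12: a[fast]=12=a[slow] dup, fast++
slow=7 fast=13: a[fast]=12=a[slow] dup, fast++
slow=7 fast=14: a[fast]=13≠a[slow]=12 write a[8]=13, slow++,fast++
slow=8 fast=15: a[fast]=14≠a[slow]=13 write a[9]=14, slow++,fast++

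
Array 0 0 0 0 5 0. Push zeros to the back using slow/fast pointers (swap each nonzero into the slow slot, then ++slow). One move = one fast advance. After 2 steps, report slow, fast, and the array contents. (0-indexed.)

slow=0, fast=2, a=[0, 0, 0, 0, 5, 0]

slow=0 fast=0: a[fast]=0, fast++
slow=0 fast=1: a[fast]=0, fast++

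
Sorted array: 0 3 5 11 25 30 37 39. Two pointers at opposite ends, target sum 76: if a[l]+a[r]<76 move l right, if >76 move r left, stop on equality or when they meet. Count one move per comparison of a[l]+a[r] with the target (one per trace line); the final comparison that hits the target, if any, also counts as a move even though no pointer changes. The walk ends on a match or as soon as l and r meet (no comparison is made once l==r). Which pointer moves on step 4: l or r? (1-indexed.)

[1,8] 0+39=39 <76 → l++
[2,8] 3+39=42 <76 → l++
[3,8] 5+39=44 <76 → l++
[4,8] 11+39=50 <76 → l++

l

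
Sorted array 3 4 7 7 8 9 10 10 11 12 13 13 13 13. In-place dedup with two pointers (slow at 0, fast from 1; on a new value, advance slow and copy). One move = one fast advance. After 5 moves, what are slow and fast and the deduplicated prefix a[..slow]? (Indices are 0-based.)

(s=0,f=1) a[fast]=4≠a[slow]=3 write a[1]=4 → slow++,fast++
(s=1,f=2) a[fast]=7≠a[slow]=4 write a[2]=7 → slow++,fast++
(s=2,f=3) a[fast]=7=a[slow] dup → fast++
(s=2,f=4) a[fast]=8≠a[slow]=7 write a[3]=8 → slow++,fast++
(s=3,f=5) a[fast]=9≠a[slow]=8 write a[4]=9 → slow++,fast++

slow=4, fast=6, prefix=[3, 4, 7, 8, 9]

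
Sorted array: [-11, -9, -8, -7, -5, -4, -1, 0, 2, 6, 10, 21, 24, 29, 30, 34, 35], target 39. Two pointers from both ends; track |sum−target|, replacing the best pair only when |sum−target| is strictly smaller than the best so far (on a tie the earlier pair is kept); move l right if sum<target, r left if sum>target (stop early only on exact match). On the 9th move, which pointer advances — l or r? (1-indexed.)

l

l=1 r=17: -11+35=24 d=15 *, l++
l=2 r=17: -9+35=26 d=13 *, l++
l=3 r=17: -8+35=27 d=12 *, l++
l=4 r=17: -7+35=28 d=11 *, l++
l=5 r=17: -5+35=30 d=9 *, l++
l=6 r=17: -4+35=31 d=8 *, l++
l=7 r=17: -1+35=34 d=5 *, l++
l=8 r=17: 0+35=35 d=4 *, l++
l=9 r=17: 2+35=37 d=2 *, l++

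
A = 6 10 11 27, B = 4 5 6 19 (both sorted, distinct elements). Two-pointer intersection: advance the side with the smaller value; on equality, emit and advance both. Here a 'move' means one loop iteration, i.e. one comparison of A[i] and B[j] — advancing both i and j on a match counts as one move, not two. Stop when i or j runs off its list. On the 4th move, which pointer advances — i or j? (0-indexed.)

[i=0,j=0] 6>4 → j++
[i=0,j=1] 6>5 → j++
[i=0,j=2] 6==6 emit → i++,j++
[i=1,j=3] 10<19 → i++

i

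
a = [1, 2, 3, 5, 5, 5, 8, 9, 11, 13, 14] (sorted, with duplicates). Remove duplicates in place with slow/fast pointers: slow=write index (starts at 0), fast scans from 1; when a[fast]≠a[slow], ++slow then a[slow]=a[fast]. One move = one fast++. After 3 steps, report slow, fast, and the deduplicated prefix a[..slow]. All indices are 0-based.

slow=0 fast=1: a[fast]=2≠a[slow]=1 write a[1]=2, slow++,fast++
slow=1 fast=2: a[fast]=3≠a[slow]=2 write a[2]=3, slow++,fast++
slow=2 fast=3: a[fast]=5≠a[slow]=3 write a[3]=5, slow++,fast++

slow=3, fast=4, prefix=[1, 2, 3, 5]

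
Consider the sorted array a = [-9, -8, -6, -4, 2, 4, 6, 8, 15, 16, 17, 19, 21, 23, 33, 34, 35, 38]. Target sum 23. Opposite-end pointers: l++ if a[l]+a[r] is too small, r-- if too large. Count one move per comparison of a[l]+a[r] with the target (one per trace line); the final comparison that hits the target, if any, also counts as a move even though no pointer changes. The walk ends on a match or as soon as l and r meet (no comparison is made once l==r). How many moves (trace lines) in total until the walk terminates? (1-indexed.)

[1,18] -9+38=29 >23 → r--
[1,17] -9+35=26 >23 → r--
[1,16] -9+34=25 >23 → r--
[1,15] -9+33=24 >23 → r--
[1,14] -9+23=14 <23 → l++
[2,14] -8+23=15 <23 → l++
[3,14] -6+23=17 <23 → l++
[4,14] -4+23=19 <23 → l++
[5,14] 2+23=25 >23 → r--
[5,13] 2+21=23 → found

10 moves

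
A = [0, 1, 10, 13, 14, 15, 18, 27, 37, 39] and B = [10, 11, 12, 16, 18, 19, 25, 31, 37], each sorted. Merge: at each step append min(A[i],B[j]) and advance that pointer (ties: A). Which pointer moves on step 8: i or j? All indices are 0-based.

i

[i=0,j=0] A[i]=0<=B[j]=10 take 0 → i++
[i=1,j=0] A[i]=1<=B[j]=10 take 1 → i++
[i=2,j=0] A[i]=10<=B[j]=10 take 10 → i++
[i=3,j=0] A[i]=13>B[j]=10 take 10 → j++
[i=3,j=1] A[i]=13>B[j]=11 take 11 → j++
[i=3,j=2] A[i]=13>B[j]=12 take 12 → j++
[i=3,j=3] A[i]=13<=B[j]=16 take 13 → i++
[i=4,j=3] A[i]=14<=B[j]=16 take 14 → i++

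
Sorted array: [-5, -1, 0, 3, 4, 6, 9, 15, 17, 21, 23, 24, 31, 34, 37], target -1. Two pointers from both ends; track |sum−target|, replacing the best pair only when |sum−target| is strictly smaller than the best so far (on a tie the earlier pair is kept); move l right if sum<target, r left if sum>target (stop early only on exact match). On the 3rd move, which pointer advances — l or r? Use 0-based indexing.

r

l=0 r=14: -5+37=32 d=33 *, r--
l=0 r=13: -5+34=29 d=30 *, r--
l=0 r=12: -5+31=26 d=27 *, r--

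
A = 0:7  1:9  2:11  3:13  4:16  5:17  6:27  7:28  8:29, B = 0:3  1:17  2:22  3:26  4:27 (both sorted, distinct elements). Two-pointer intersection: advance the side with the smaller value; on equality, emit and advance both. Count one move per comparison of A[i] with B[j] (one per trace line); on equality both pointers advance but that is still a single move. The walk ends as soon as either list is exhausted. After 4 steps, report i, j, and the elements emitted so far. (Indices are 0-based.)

i=3, j=1, emitted=[]

i=0 j=0: 7>3, j++
i=0 j=1: 7<17, i++
i=1 j=1: 9<17, i++
i=2 j=1: 11<17, i++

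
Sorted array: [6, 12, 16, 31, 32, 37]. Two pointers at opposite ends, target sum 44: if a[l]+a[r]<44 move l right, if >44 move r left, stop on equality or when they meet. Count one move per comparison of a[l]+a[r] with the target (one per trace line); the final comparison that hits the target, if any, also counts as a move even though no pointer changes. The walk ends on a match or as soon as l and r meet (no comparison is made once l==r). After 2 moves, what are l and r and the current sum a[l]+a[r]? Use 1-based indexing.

l=1 r=6: 6+37=43 <44, l++
l=2 r=6: 12+37=49 >44, r--

l=2, r=5, sum=44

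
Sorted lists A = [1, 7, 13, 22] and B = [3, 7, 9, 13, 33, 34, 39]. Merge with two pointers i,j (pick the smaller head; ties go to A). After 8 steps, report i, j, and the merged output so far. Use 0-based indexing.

[i=0,j=0] A[i]=1<=B[j]=3 take 1 → i++
[i=1,j=0] A[i]=7>B[j]=3 take 3 → j++
[i=1,j=1] A[i]=7<=B[j]=7 take 7 → i++
[i=2,j=1] A[i]=13>B[j]=7 take 7 → j++
[i=2,j=2] A[i]=13>B[j]=9 take 9 → j++
[i=2,j=3] A[i]=13<=B[j]=13 take 13 → i++
[i=3,j=3] A[i]=22>B[j]=13 take 13 → j++
[i=3,j=4] A[i]=22<=B[j]=33 take 22 → i++

i=4, j=4, merged so far=[1, 3, 7, 7, 9, 13, 13, 22]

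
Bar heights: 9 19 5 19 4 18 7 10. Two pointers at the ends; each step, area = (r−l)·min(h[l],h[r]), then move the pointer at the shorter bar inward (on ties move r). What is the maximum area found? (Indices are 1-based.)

[1,8] min(9,10)*7=63 best=63 * → l++
[2,8] min(19,10)*6=60 best=63 → r--
[2,7] min(19,7)*5=35 best=63 → r--
[2,6] min(19,18)*4=72 best=72 * → r--
[2,5] min(19,4)*3=12 best=72 → r--
[2,4] min(19,19)*2=38 best=72 → r--
[2,3] min(19,5)*1=5 best=72 → r--

max area = 72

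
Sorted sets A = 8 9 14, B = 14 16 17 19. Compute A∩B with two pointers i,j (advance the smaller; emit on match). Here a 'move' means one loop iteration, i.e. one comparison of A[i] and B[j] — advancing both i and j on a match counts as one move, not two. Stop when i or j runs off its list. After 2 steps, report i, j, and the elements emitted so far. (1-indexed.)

i=1 j=1: 8<14, i++
i=2 j=1: 9<14, i++

i=3, j=1, emitted=[]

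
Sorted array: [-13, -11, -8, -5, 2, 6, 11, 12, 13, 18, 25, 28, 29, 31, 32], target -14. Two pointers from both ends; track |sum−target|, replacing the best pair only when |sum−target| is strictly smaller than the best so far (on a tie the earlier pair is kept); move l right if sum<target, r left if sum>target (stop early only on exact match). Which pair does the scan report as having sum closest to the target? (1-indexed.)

pair (-8, -5) with sum -13 (|Δ|=1)

[1,15] -13+32=19 d=33 * → r--
[1,14] -13+31=18 d=32 * → r--
[1,13] -13+29=16 d=30 * → r--
[1,12] -13+28=15 d=29 * → r--
[1,11] -13+25=12 d=26 * → r--
[1,10] -13+18=5 d=19 * → r--
[1,9] -13+13=0 d=14 * → r--
[1,8] -13+12=-1 d=13 * → r--
[1,7] -13+11=-2 d=12 * → r--
[1,6] -13+6=-7 d=7 * → r--
[1,5] -13+2=-11 d=3 * → r--
[1,4] -13+-5=-18 d=4 → l++
[2,4] -11+-5=-16 d=2 * → l++
[3,4] -8+-5=-13 d=1 * → r--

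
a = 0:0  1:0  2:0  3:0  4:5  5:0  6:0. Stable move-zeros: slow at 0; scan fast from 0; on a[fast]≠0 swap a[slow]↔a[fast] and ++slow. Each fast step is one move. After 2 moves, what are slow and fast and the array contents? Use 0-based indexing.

slow=0 fast=0: a[fast]=0, fast++
slow=0 fast=1: a[fast]=0, fast++

slow=0, fast=2, a=[0, 0, 0, 0, 5, 0, 0]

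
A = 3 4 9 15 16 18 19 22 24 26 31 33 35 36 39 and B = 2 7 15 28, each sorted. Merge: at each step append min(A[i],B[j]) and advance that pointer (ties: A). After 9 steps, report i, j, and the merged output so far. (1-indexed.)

[i=1,j=1] A[i]=3>B[j]=2 take 2 → j++
[i=1,j=2] A[i]=3<=B[j]=7 take 3 → i++
[i=2,j=2] A[i]=4<=B[j]=7 take 4 → i++
[i=3,j=2] A[i]=9>B[j]=7 take 7 → j++
[i=3,j=3] A[i]=9<=B[j]=15 take 9 → i++
[i=4,j=3] A[i]=15<=B[j]=15 take 15 → i++
[i=5,j=3] A[i]=16>B[j]=15 take 15 → j++
[i=5,j=4] A[i]=16<=B[j]=28 take 16 → i++
[i=6,j=4] A[i]=18<=B[j]=28 take 18 → i++

i=7, j=4, merged so far=[2, 3, 4, 7, 9, 15, 15, 16, 18]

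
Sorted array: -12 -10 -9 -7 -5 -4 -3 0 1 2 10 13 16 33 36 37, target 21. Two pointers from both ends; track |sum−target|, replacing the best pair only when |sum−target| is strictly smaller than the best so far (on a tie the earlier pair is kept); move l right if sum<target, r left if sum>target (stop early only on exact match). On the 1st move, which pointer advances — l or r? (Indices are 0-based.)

[0,15] -12+37=25 d=4 * → r--

r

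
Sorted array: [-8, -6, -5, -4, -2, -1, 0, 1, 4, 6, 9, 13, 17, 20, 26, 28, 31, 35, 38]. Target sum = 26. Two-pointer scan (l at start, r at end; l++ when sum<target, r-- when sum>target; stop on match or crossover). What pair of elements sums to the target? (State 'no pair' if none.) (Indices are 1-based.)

(-5, 31)

l=1 r=19: -8+38=30 >26, r--
l=1 r=18: -8+35=27 >26, r--
l=1 r=17: -8+31=23 <26, l++
l=2 r=17: -6+31=25 <26, l++
l=3 r=17: -5+31=26, found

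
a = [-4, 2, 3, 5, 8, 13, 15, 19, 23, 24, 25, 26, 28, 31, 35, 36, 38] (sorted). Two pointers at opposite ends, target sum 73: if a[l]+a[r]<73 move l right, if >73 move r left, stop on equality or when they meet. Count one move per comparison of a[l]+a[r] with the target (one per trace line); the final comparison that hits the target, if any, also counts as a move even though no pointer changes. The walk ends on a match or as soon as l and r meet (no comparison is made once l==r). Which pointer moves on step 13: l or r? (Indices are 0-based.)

l

[0,16] -4+38=34 <73 → l++
[1,16] 2+38=40 <73 → l++
[2,16] 3+38=41 <73 → l++
[3,16] 5+38=43 <73 → l++
[4,16] 8+38=46 <73 → l++
[5,16] 13+38=51 <73 → l++
[6,16] 15+38=53 <73 → l++
[7,16] 19+38=57 <73 → l++
[8,16] 23+38=61 <73 → l++
[9,16] 24+38=62 <73 → l++
[10,16] 25+38=63 <73 → l++
[11,16] 26+38=64 <73 → l++
[12,16] 28+38=66 <73 → l++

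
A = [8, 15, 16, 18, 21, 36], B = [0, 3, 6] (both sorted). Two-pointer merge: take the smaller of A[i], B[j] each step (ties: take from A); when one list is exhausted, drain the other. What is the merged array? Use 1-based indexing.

[0, 3, 6, 8, 15, 16, 18, 21, 36]

[i=1,j=1] A[i]=8>B[j]=0 take 0 → j++
[i=1,j=2] A[i]=8>B[j]=3 take 3 → j++
[i=1,j=3] A[i]=8>B[j]=6 take 6 → j++
[i=1,j=4] B done, take A[i]=8 → i++
[i=2,j=4] B done, take A[i]=15 → i++
[i=3,j=4] B done, take A[i]=16 → i++
[i=4,j=4] B done, take A[i]=18 → i++
[i=5,j=4] B done, take A[i]=21 → i++
[i=6,j=4] B done, take A[i]=36 → i++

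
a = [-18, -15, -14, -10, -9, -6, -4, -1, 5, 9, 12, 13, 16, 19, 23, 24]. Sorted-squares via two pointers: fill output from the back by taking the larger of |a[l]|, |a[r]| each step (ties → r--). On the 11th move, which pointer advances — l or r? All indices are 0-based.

l=0 r=15: |-18|<=|24| out[15]=576, r--
l=0 r=14: |-18|<=|23| out[14]=529, r--
l=0 r=13: |-18|<=|19| out[13]=361, r--
l=0 r=12: |-18|>|16| out[12]=324, l++
l=1 r=12: |-15|<=|16| out[11]=256, r--
l=1 r=11: |-15|>|13| out[10]=225, l++
l=2 r=11: |-14|>|13| out[9]=196, l++
l=3 r=11: |-10|<=|13| out[8]=169, r--
l=3 r=10: |-10|<=|12| out[7]=144, r--
l=3 r=9: |-10|>|9| out[6]=100, l++
l=4 r=9: |-9|<=|9| out[5]=81, r--

r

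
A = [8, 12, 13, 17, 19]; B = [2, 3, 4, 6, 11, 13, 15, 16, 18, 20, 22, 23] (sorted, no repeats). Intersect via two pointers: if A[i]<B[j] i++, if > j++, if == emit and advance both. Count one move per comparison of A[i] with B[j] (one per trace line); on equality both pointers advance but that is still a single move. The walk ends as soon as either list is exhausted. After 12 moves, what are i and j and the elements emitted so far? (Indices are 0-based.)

i=4, j=9, emitted=[13]

[i=0,j=0] 8>2 → j++
[i=0,j=1] 8>3 → j++
[i=0,j=2] 8>4 → j++
[i=0,j=3] 8>6 → j++
[i=0,j=4] 8<11 → i++
[i=1,j=4] 12>11 → j++
[i=1,j=5] 12<13 → i++
[i=2,j=5] 13==13 emit → i++,j++
[i=3,j=6] 17>15 → j++
[i=3,j=7] 17>16 → j++
[i=3,j=8] 17<18 → i++
[i=4,j=8] 19>18 → j++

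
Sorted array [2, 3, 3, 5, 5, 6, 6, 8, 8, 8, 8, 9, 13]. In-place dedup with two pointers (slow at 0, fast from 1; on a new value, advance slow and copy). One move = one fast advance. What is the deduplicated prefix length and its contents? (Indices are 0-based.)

length 7; prefix = [2, 3, 5, 6, 8, 9, 13]

slow=0 fast=1: a[fast]=3≠a[slow]=2 write a[1]=3, slow++,fast++
slow=1 fast=2: a[fast]=3=a[slow] dup, fast++
slow=1 fast=3: a[fast]=5≠a[slow]=3 write a[2]=5, slow++,fast++
slow=2 fast=4: a[fast]=5=a[slow] dup, fast++
slow=2 fast=5: a[fast]=6≠a[slow]=5 write a[3]=6, slow++,fast++
slow=3 fast=6: a[fast]=6=a[slow] dup, fast++
slow=3 fast=7: a[fast]=8≠a[slow]=6 write a[4]=8, slow++,fast++
slow=4 fast=8: a[fast]=8=a[slow] dup, fast++
slow=4 fast=9: a[fast]=8=a[slow] dup, fast++
slow=4 fast=10: a[fast]=8=a[slow] dup, fast++
slow=4 fast=11: a[fast]=9≠a[slow]=8 write a[5]=9, slow++,fast++
slow=5 fast=12: a[fast]=13≠a[slow]=9 write a[6]=13, slow++,fast++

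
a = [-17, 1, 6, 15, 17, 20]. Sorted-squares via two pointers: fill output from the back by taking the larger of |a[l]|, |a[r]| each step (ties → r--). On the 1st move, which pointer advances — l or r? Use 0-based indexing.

r

[0,5] |-17|<=|20| out[5]=400 → r--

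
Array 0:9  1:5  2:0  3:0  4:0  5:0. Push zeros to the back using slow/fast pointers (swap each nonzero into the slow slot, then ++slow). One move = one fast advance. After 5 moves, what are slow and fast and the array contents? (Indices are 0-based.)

slow=2, fast=5, a=[9, 5, 0, 0, 0, 0]

(s=0,f=0) a[fast]=9≠0 swap→a[0]=9 → slow++,fast++
(s=1,f=1) a[fast]=5≠0 swap→a[1]=5 → slow++,fast++
(s=2,f=2) a[fast]=0 → fast++
(s=2,f=3) a[fast]=0 → fast++
(s=2,f=4) a[fast]=0 → fast++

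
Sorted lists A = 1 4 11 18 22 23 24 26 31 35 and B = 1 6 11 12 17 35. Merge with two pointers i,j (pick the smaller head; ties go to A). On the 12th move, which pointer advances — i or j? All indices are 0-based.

i=0 j=0: A[i]=1<=B[j]=1 take 1, i++
i=1 j=0: A[i]=4>B[j]=1 take 1, j++
i=1 j=1: A[i]=4<=B[j]=6 take 4, i++
i=2 j=1: A[i]=11>B[j]=6 take 6, j++
i=2 j=2: A[i]=11<=B[j]=11 take 11, i++
i=3 j=2: A[i]=18>B[j]=11 take 11, j++
i=3 j=3: A[i]=18>B[j]=12 take 12, j++
i=3 j=4: A[i]=18>B[j]=17 take 17, j++
i=3 j=5: A[i]=18<=B[j]=35 take 18, i++
i=4 j=5: A[i]=22<=B[j]=35 take 22, i++
i=5 j=5: A[i]=23<=B[j]=35 take 23, i++
i=6 j=5: A[i]=24<=B[j]=35 take 24, i++

i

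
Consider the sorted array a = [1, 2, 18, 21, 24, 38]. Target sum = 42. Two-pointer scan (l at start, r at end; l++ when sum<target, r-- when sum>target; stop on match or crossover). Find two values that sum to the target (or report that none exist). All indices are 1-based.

l=1 r=6: 1+38=39 <42, l++
l=2 r=6: 2+38=40 <42, l++
l=3 r=6: 18+38=56 >42, r--
l=3 r=5: 18+24=42, found

(18, 24)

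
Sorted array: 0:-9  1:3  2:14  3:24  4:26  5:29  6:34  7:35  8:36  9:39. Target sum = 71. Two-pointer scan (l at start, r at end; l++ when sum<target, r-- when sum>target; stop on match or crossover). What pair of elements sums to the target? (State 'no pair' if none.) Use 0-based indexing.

l=0 r=9: -9+39=30 <71, l++
l=1 r=9: 3+39=42 <71, l++
l=2 r=9: 14+39=53 <71, l++
l=3 r=9: 24+39=63 <71, l++
l=4 r=9: 26+39=65 <71, l++
l=5 r=9: 29+39=68 <71, l++
l=6 r=9: 34+39=73 >71, r--
l=6 r=8: 34+36=70 <71, l++
l=7 r=8: 35+36=71, found

(35, 36)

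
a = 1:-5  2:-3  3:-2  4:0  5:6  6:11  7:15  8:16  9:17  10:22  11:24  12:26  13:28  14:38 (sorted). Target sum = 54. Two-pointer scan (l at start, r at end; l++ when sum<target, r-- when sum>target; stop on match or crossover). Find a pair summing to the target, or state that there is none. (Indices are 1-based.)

(16, 38)

l=1 r=14: -5+38=33 <54, l++
l=2 r=14: -3+38=35 <54, l++
l=3 r=14: -2+38=36 <54, l++
l=4 r=14: 0+38=38 <54, l++
l=5 r=14: 6+38=44 <54, l++
l=6 r=14: 11+38=49 <54, l++
l=7 r=14: 15+38=53 <54, l++
l=8 r=14: 16+38=54, found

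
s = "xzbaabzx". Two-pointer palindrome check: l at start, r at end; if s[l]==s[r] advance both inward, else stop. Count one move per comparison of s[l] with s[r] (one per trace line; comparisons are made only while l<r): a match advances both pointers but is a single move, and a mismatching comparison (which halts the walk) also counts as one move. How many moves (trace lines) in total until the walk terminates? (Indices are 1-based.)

[1,8] 'x'=='x' → l++,r--
[2,7] 'z'=='z' → l++,r--
[3,6] 'b'=='b' → l++,r--
[4,5] 'a'=='a' → l++,r--

4 moves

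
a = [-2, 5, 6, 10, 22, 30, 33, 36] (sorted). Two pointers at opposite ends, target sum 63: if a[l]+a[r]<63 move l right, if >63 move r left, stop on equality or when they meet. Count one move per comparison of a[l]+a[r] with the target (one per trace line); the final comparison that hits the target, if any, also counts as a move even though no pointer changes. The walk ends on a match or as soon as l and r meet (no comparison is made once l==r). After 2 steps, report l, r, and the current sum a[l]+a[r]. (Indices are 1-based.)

l=3, r=8, sum=42

[1,8] -2+36=34 <63 → l++
[2,8] 5+36=41 <63 → l++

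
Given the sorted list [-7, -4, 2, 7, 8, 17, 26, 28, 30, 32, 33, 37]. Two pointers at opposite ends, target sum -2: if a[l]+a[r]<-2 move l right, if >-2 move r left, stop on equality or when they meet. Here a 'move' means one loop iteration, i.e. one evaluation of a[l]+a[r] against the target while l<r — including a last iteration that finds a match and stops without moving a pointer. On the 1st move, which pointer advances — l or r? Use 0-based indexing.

r

[0,11] -7+37=30 >-2 → r--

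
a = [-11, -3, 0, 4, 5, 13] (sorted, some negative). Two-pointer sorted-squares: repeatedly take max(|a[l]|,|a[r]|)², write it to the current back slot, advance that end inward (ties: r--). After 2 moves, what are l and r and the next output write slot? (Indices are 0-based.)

l=1, r=4, next write slot=3

l=0 r=5: |-11|<=|13| out[5]=169, r--
l=0 r=4: |-11|>|5| out[4]=121, l++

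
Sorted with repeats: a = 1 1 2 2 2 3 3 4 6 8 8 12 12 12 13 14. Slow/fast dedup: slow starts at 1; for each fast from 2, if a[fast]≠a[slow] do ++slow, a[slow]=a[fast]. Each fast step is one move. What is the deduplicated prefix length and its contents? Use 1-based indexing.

length 9; prefix = [1, 2, 3, 4, 6, 8, 12, 13, 14]

(s=1,f=2) a[fast]=1=a[slow] dup → fast++
(s=1,f=3) a[fast]=2≠a[slow]=1 write a[2]=2 → slow++,fast++
(s=2,f=4) a[fast]=2=a[slow] dup → fast++
(s=2,f=5) a[fast]=2=a[slow] dup → fast++
(s=2,f=6) a[fast]=3≠a[slow]=2 write a[3]=3 → slow++,fast++
(s=3,f=7) a[fast]=3=a[slow] dup → fast++
(s=3,f=8) a[fast]=4≠a[slow]=3 write a[4]=4 → slow++,fast++
(s=4,f=9) a[fast]=6≠a[slow]=4 write a[5]=6 → slow++,fast++
(s=5,f=10) a[fast]=8≠a[slow]=6 write a[6]=8 → slow++,fast++
(s=6,f=11) a[fast]=8=a[slow] dup → fast++
(s=6,f=12) a[fast]=12≠a[slow]=8 write a[7]=12 → slow++,fast++
(s=7,f=13) a[fast]=12=a[slow] dup → fast++
(s=7,f=14) a[fast]=12=a[slow] dup → fast++
(s=7,f=15) a[fast]=13≠a[slow]=12 write a[8]=13 → slow++,fast++
(s=8,f=16) a[fast]=14≠a[slow]=13 write a[9]=14 → slow++,fast++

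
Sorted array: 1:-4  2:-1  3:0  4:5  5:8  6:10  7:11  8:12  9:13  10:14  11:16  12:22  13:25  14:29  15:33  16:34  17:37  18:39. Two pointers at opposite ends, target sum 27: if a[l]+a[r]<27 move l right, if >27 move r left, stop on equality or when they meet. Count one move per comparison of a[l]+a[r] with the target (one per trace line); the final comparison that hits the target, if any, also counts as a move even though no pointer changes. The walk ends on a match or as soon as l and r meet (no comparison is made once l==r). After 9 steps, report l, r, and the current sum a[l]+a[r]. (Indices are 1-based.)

l=1 r=18: -4+39=35 >27, r--
l=1 r=17: -4+37=33 >27, r--
l=1 r=16: -4+34=30 >27, r--
l=1 r=15: -4+33=29 >27, r--
l=1 r=14: -4+29=25 <27, l++
l=2 r=14: -1+29=28 >27, r--
l=2 r=13: -1+25=24 <27, l++
l=3 r=13: 0+25=25 <27, l++
l=4 r=13: 5+25=30 >27, r--

l=4, r=12, sum=27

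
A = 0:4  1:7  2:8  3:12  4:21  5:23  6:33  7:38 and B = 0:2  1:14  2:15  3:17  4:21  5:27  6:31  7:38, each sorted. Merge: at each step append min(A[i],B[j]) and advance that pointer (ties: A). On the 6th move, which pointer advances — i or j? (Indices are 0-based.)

j

i=0 j=0: A[i]=4>B[j]=2 take 2, j++
i=0 j=1: A[i]=4<=B[j]=14 take 4, i++
i=1 j=1: A[i]=7<=B[j]=14 take 7, i++
i=2 j=1: A[i]=8<=B[j]=14 take 8, i++
i=3 j=1: A[i]=12<=B[j]=14 take 12, i++
i=4 j=1: A[i]=21>B[j]=14 take 14, j++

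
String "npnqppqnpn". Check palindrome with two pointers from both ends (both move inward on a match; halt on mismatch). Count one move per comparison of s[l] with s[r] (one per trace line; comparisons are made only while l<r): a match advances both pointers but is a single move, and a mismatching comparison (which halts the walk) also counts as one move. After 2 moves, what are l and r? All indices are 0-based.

l=2, r=7

l=0 r=9: 'n'=='n', l++,r--
l=1 r=8: 'p'=='p', l++,r--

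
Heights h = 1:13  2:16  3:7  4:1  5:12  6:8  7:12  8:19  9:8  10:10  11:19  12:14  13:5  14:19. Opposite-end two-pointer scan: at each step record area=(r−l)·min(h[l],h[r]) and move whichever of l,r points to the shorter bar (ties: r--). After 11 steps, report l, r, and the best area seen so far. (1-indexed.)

[1,14] min(13,19)*13=169 best=169 * → l++
[2,14] min(16,19)*12=192 best=192 * → l++
[3,14] min(7,19)*11=77 best=192 → l++
[4,14] min(1,19)*10=10 best=192 → l++
[5,14] min(12,19)*9=108 best=192 → l++
[6,14] min(8,19)*8=64 best=192 → l++
[7,14] min(12,19)*7=84 best=192 → l++
[8,14] min(19,19)*6=114 best=192 → r--
[8,13] min(19,5)*5=25 best=192 → r--
[8,12] min(19,14)*4=56 best=192 → r--
[8,11] min(19,19)*3=57 best=192 → r--

l=8, r=10, best area=192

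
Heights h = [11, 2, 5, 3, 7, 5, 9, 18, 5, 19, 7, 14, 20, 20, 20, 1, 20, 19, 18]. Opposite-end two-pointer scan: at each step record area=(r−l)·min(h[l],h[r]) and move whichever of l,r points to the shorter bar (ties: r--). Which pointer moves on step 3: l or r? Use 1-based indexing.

l=1 r=19: min(11,18)*18=198 best=198 *, l++
l=2 r=19: min(2,18)*17=34 best=198, l++
l=3 r=19: min(5,18)*16=80 best=198, l++

l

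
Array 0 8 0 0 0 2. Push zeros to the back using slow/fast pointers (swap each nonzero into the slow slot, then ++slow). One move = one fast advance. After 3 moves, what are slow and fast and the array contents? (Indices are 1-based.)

slow=2, fast=4, a=[8, 0, 0, 0, 0, 2]

slow=1 fast=1: a[fast]=0, fast++
slow=1 fast=2: a[fast]=8≠0 swap→a[1]=8, slow++,fast++
slow=2 fast=3: a[fast]=0, fast++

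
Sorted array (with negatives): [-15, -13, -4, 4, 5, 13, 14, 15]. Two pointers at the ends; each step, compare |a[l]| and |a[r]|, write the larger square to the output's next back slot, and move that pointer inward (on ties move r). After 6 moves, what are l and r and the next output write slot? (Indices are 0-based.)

l=0 r=7: |-15|<=|15| out[7]=225, r--
l=0 r=6: |-15|>|14| out[6]=225, l++
l=1 r=6: |-13|<=|14| out[5]=196, r--
l=1 r=5: |-13|<=|13| out[4]=169, r--
l=1 r=4: |-13|>|5| out[3]=169, l++
l=2 r=4: |-4|<=|5| out[2]=25, r--

l=2, r=3, next write slot=1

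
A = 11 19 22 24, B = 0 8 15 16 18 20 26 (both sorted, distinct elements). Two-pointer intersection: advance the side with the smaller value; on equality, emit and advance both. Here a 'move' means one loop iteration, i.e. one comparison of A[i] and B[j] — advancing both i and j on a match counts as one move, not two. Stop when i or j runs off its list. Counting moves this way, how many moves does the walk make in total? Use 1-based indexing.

i=1 j=1: 11>0, j++
i=1 j=2: 11>8, j++
i=1 j=3: 11<15, i++
i=2 j=3: 19>15, j++
i=2 j=4: 19>16, j++
i=2 j=5: 19>18, j++
i=2 j=6: 19<20, i++
i=3 j=6: 22>20, j++
i=3 j=7: 22<26, i++
i=4 j=7: 24<26, i++

10 moves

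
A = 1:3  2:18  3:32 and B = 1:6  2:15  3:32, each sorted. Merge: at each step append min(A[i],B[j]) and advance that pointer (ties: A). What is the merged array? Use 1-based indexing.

i=1 j=1: A[i]=3<=B[j]=6 take 3, i++
i=2 j=1: A[i]=18>B[j]=6 take 6, j++
i=2 j=2: A[i]=18>B[j]=15 take 15, j++
i=2 j=3: A[i]=18<=B[j]=32 take 18, i++
i=3 j=3: A[i]=32<=B[j]=32 take 32, i++
i=4 j=3: A done, take B[j]=32, j++

[3, 6, 15, 18, 32, 32]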